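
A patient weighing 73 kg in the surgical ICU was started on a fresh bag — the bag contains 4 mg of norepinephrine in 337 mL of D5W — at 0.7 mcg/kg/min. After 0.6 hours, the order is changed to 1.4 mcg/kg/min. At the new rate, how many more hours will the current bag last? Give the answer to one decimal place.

0.4 hours

Initial rate:
Dose = 0.7 mcg/kg/min × 73 kg = 51.1 mcg/min
51.1 mcg/min × 60 min/hr = 3066 mcg/hr
Concentration = 4 mg ÷ 337 mL = 0.01186944 mg/mL = 11.86944 mcg/mL
Rate = 3066 mcg/hr ÷ 11.86944 mcg/mL = 258.3105 mL/hr
Volume infused so far = 258.3105 mL/hr × 0.6 hr = 154.9863 mL
Volume remaining = 337 − 154.9863 = 182.0137 mL
New rate:
Dose = 1.4 mcg/kg/min × 73 kg = 102.2 mcg/min
102.2 mcg/min × 60 min/hr = 6132 mcg/hr
Rate = 6132 mcg/hr ÷ 11.86944 mcg/mL = 516.621 mL/hr
Time remaining = 182.0137 mL ÷ 516.621 mL/hr = 0.3523157 hr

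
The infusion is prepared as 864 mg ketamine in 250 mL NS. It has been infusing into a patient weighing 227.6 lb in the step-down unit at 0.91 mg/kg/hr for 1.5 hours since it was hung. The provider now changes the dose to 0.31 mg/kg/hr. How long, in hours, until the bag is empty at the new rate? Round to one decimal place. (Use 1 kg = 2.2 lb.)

Initial rate:
Weight = 227.6 lb ÷ 2.2 lb/kg = 103.4545 kg
Dose = 0.91 mg/kg/hr × 103.4545 kg = 94.14364 mg/hr
Concentration = 864 mg ÷ 250 mL = 3.456 mg/mL
Rate = 94.14364 mg/hr ÷ 3.456 mg/mL = 27.24064 mL/hr
Volume infused so far = 27.24064 mL/hr × 1.5 hr = 40.86095 mL
Volume remaining = 250 − 40.86095 = 209.139 mL
New rate:
Dose = 0.31 mg/kg/hr × 103.4545 kg = 32.07091 mg/hr
Rate = 32.07091 mg/hr ÷ 3.456 mg/mL = 9.279777 mL/hr
Time remaining = 209.139 mL ÷ 9.279777 mL/hr = 22.53708 hr

22.5 hours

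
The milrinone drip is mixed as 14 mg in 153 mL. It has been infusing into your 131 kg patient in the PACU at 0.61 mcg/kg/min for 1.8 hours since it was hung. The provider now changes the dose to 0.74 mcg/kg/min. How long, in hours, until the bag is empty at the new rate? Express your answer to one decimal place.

0.9 hours

Initial rate:
Dose = 0.61 mcg/kg/min × 131 kg = 79.91 mcg/min
79.91 mcg/min × 60 min/hr = 4794.6 mcg/hr
Concentration = 14 mg ÷ 153 mL = 0.09150327 mg/mL = 91.50327 mcg/mL
Rate = 4794.6 mcg/hr ÷ 91.50327 mcg/mL = 52.39813 mL/hr
Volume infused so far = 52.39813 mL/hr × 1.8 hr = 94.31663 mL
Volume remaining = 153 − 94.31663 = 58.68337 mL
New rate:
Dose = 0.74 mcg/kg/min × 131 kg = 96.94 mcg/min
96.94 mcg/min × 60 min/hr = 5816.4 mcg/hr
Rate = 5816.4 mcg/hr ÷ 91.50327 mcg/mL = 63.56494 mL/hr
Time remaining = 58.68337 mL ÷ 63.56494 mL/hr = 0.9232034 hr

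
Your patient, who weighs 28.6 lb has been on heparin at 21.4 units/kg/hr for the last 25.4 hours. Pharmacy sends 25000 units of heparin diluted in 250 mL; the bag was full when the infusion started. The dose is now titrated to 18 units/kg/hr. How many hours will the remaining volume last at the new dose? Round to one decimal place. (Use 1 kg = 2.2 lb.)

76.6 hours

Initial rate:
Weight = 28.6 lb ÷ 2.2 lb/kg = 13 kg
Dose = 21.4 units/kg/hr × 13 kg = 278.2 units/hr
Concentration = 25000 units ÷ 250 mL = 100 units/mL
Rate = 278.2 units/hr ÷ 100 units/mL = 2.782 mL/hr
Volume infused so far = 2.782 mL/hr × 25.4 hr = 70.6628 mL
Volume remaining = 250 − 70.6628 = 179.3372 mL
New rate:
Dose = 18 units/kg/hr × 13 kg = 234 units/hr
Rate = 234 units/hr ÷ 100 units/mL = 2.34 mL/hr
Time remaining = 179.3372 mL ÷ 2.34 mL/hr = 76.63983 hr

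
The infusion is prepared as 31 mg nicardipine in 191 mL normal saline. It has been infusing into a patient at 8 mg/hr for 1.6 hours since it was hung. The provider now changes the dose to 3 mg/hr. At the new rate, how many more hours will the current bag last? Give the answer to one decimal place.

Initial rate:
Concentration = 31 mg ÷ 191 mL = 0.1623037 mg/mL
Rate = 8 mg/hr ÷ 0.1623037 mg/mL = 49.29032 mL/hr
Volume infused so far = 49.29032 mL/hr × 1.6 hr = 78.86452 mL
Volume remaining = 191 − 78.86452 = 112.1355 mL
New rate:
Rate = 3 mg/hr ÷ 0.1623037 mg/mL = 18.48387 mL/hr
Time remaining = 112.1355 mL ÷ 18.48387 mL/hr = 6.066667 hr

6.1 hours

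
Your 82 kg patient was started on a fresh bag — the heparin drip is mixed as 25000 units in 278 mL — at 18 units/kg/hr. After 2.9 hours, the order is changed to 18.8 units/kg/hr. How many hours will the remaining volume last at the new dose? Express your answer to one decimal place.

13.4 hours

Initial rate:
Dose = 18 units/kg/hr × 82 kg = 1476 units/hr
Concentration = 25000 units ÷ 278 mL = 89.92806 units/mL
Rate = 1476 units/hr ÷ 89.92806 units/mL = 16.41312 mL/hr
Volume infused so far = 16.41312 mL/hr × 2.9 hr = 47.59805 mL
Volume remaining = 278 − 47.59805 = 230.402 mL
New rate:
Dose = 18.8 units/kg/hr × 82 kg = 1541.6 units/hr
Rate = 1541.6 units/hr ÷ 89.92806 units/mL = 17.14259 mL/hr
Time remaining = 230.402 mL ÷ 17.14259 mL/hr = 13.44032 hr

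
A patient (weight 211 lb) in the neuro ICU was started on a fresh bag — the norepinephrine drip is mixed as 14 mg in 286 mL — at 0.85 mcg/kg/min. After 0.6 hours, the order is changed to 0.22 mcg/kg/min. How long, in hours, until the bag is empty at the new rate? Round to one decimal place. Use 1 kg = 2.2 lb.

8.7 hours

Initial rate:
Weight = 211 lb ÷ 2.2 lb/kg = 95.90909 kg
Dose = 0.85 mcg/kg/min × 95.90909 kg = 81.52273 mcg/min
81.52273 mcg/min × 60 min/hr = 4891.364 mcg/hr
Concentration = 14 mg ÷ 286 mL = 0.04895105 mg/mL = 48.95105 mcg/mL
Rate = 4891.364 mcg/hr ÷ 48.95105 mcg/mL = 99.92357 mL/hr
Volume infused so far = 99.92357 mL/hr × 0.6 hr = 59.95414 mL
Volume remaining = 286 − 59.95414 = 226.0459 mL
New rate:
Dose = 0.22 mcg/kg/min × 95.90909 kg = 21.1 mcg/min
21.1 mcg/min × 60 min/hr = 1266 mcg/hr
Rate = 1266 mcg/hr ÷ 48.95105 mcg/mL = 25.86257 mL/hr
Time remaining = 226.0459 mL ÷ 25.86257 mL/hr = 8.74027 hr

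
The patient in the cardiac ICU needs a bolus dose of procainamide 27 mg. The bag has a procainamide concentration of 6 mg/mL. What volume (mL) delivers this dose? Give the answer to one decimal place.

4.5 mL

Volume = 27 mg ÷ 6 mg/mL = 4.5 mL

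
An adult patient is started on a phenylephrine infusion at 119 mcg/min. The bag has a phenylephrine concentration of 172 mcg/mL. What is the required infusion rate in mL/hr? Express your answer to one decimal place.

119 mcg/min × 60 min/hr = 7140 mcg/hr
Rate = 7140 mcg/hr ÷ 172 mcg/mL = 41.51163 mL/hr

41.5 mL/hr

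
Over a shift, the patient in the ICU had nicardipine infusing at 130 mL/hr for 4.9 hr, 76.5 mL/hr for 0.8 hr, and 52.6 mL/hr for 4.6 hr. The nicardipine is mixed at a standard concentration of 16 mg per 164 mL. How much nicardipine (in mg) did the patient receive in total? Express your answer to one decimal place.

91.7 mg

Concentration = 16 mg ÷ 164 mL = 0.09756098 mg/mL
Stage 1: 130 mL/hr × 4.9 hr = 637 mL → 637 mL × 0.09756098 mg/mL = 62.14634 mg
Stage 2: 76.5 mL/hr × 0.8 hr = 61.2 mL → 61.2 mL × 0.09756098 mg/mL = 5.970732 mg
Stage 3: 52.6 mL/hr × 4.6 hr = 241.96 mL → 241.96 mL × 0.09756098 mg/mL = 23.60585 mg
Total = 62.14634 + 5.970732 + 23.60585 = 91.72293 mg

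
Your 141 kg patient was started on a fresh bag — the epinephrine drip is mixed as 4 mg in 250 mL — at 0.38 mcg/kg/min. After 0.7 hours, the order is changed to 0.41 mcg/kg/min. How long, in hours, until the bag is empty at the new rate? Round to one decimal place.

0.5 hours

Initial rate:
Dose = 0.38 mcg/kg/min × 141 kg = 53.58 mcg/min
53.58 mcg/min × 60 min/hr = 3214.8 mcg/hr
Concentration = 4 mg ÷ 250 mL = 0.016 mg/mL = 16 mcg/mL
Rate = 3214.8 mcg/hr ÷ 16 mcg/mL = 200.925 mL/hr
Volume infused so far = 200.925 mL/hr × 0.7 hr = 140.6475 mL
Volume remaining = 250 − 140.6475 = 109.3525 mL
New rate:
Dose = 0.41 mcg/kg/min × 141 kg = 57.81 mcg/min
57.81 mcg/min × 60 min/hr = 3468.6 mcg/hr
Rate = 3468.6 mcg/hr ÷ 16 mcg/mL = 216.7875 mL/hr
Time remaining = 109.3525 mL ÷ 216.7875 mL/hr = 0.5044225 hr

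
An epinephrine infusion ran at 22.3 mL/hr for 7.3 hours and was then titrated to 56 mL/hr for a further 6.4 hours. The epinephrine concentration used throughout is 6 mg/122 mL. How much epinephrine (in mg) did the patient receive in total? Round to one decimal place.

25.6 mg

Concentration = 6 mg ÷ 122 mL = 0.04918033 mg/mL
Stage 1: 22.3 mL/hr × 7.3 hr = 162.79 mL → 162.79 mL × 0.04918033 mg/mL = 8.006066 mg
Stage 2: 56 mL/hr × 6.4 hr = 358.4 mL → 358.4 mL × 0.04918033 mg/mL = 17.62623 mg
Total = 8.006066 + 17.62623 = 25.6323 mg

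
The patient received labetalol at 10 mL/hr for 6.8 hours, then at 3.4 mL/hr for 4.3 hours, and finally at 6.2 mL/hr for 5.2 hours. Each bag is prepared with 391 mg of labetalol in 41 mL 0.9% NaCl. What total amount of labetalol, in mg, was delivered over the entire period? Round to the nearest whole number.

1095 mg

Concentration = 391 mg ÷ 41 mL = 9.536585 mg/mL
Stage 1: 10 mL/hr × 6.8 hr = 68 mL → 68 mL × 9.536585 mg/mL = 648.4878 mg
Stage 2: 3.4 mL/hr × 4.3 hr = 14.62 mL → 14.62 mL × 9.536585 mg/mL = 139.4249 mg
Stage 3: 6.2 mL/hr × 5.2 hr = 32.24 mL → 32.24 mL × 9.536585 mg/mL = 307.4595 mg
Total = 648.4878 + 139.4249 + 307.4595 = 1095.372 mg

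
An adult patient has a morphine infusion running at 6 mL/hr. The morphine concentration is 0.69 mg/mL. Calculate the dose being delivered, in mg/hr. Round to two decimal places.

Drug rate = 6 mL/hr × 0.69 mg/mL = 4.14 mg/hr

4.14 mg/hr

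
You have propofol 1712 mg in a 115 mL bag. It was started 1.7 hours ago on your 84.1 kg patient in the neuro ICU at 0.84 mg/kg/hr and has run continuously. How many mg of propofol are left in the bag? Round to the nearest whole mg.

1592 mg

Dose = 0.84 mg/kg/hr × 84.1 kg = 70.644 mg/hr
Concentration = 1712 mg ÷ 115 mL = 14.88696 mg/mL
Rate = 70.644 mg/hr ÷ 14.88696 mg/mL = 4.745362 mL/hr
Volume infused = 4.745362 mL/hr × 1.7 hr = 8.067116 mL
Volume remaining = 115 − 8.067116 = 106.9329 mL
Drug remaining = 106.9329 mL × 14.88696 mg/mL = 1591.905 mg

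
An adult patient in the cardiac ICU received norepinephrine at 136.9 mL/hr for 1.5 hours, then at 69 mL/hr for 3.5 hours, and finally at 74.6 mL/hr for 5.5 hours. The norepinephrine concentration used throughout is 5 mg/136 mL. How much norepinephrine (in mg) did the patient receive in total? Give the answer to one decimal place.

Concentration = 5 mg ÷ 136 mL = 0.03676471 mg/mL
Stage 1: 136.9 mL/hr × 1.5 hr = 205.35 mL → 205.35 mL × 0.03676471 mg/mL = 7.549632 mg
Stage 2: 69 mL/hr × 3.5 hr = 241.5 mL → 241.5 mL × 0.03676471 mg/mL = 8.878676 mg
Stage 3: 74.6 mL/hr × 5.5 hr = 410.3 mL → 410.3 mL × 0.03676471 mg/mL = 15.08456 mg
Total = 7.549632 + 8.878676 + 15.08456 = 31.51287 mg

31.5 mg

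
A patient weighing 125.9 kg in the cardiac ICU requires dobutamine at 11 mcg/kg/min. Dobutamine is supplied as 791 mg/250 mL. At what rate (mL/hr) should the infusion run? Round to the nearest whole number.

26 mL/hr

Dose = 11 mcg/kg/min × 125.9 kg = 1384.9 mcg/min
1384.9 mcg/min × 60 min/hr = 83094 mcg/hr
Concentration = 791 mg ÷ 250 mL = 3.164 mg/mL = 3164 mcg/mL
Rate = 83094 mcg/hr ÷ 3164 mcg/mL = 26.26233 mL/hr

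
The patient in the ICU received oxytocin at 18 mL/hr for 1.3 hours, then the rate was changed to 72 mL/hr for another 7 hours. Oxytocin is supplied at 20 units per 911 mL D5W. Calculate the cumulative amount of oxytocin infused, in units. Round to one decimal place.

Concentration = 20 units ÷ 911 mL = 0.0219539 units/mL
Stage 1: 18 mL/hr × 1.3 hr = 23.4 mL → 23.4 mL × 0.0219539 units/mL = 0.5137212 units
Stage 2: 72 mL/hr × 7 hr = 504 mL → 504 mL × 0.0219539 units/mL = 11.06476 units
Total = 0.5137212 + 11.06476 = 11.57849 units

11.6 units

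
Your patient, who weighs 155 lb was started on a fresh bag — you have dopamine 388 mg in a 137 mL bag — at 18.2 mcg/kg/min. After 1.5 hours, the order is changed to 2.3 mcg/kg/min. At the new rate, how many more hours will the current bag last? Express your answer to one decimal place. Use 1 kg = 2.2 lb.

Initial rate:
Weight = 155 lb ÷ 2.2 lb/kg = 70.45455 kg
Dose = 18.2 mcg/kg/min × 70.45455 kg = 1282.273 mcg/min
1282.273 mcg/min × 60 min/hr = 76936.36 mcg/hr
Concentration = 388 mg ÷ 137 mL = 2.832117 mg/mL = 2832.117 mcg/mL
Rate = 76936.36 mcg/hr ÷ 2832.117 mcg/mL = 27.16567 mL/hr
Volume infused so far = 27.16567 mL/hr × 1.5 hr = 40.74851 mL
Volume remaining = 137 − 40.74851 = 96.25149 mL
New rate:
Dose = 2.3 mcg/kg/min × 70.45455 kg = 162.0455 mcg/min
162.0455 mcg/min × 60 min/hr = 9722.727 mcg/hr
Rate = 9722.727 mcg/hr ÷ 2832.117 mcg/mL = 3.433025 mL/hr
Time remaining = 96.25149 mL ÷ 3.433025 mL/hr = 28.03693 hr

28.0 hours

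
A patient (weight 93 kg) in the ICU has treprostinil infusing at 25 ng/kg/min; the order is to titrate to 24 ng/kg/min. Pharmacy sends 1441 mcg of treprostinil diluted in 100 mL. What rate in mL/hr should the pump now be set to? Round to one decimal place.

Dose = 24 ng/kg/min × 93 kg = 2232 ng/min
2232 ng/min × 60 min/hr = 133920 ng/hr
Concentration = 1441 mcg ÷ 100 mL = 14.41 mcg/mL = 14410 ng/mL
Rate = 133920 ng/hr ÷ 14410 ng/mL = 9.293546 mL/hr

9.3 mL/hr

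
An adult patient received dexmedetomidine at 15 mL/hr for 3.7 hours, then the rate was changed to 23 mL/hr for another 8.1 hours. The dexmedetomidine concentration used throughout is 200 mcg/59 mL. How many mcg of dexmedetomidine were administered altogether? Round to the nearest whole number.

Concentration = 200 mcg ÷ 59 mL = 3.389831 mcg/mL
Stage 1: 15 mL/hr × 3.7 hr = 55.5 mL → 55.5 mL × 3.389831 mcg/mL = 188.1356 mcg
Stage 2: 23 mL/hr × 8.1 hr = 186.3 mL → 186.3 mL × 3.389831 mcg/mL = 631.5254 mcg
Total = 188.1356 + 631.5254 = 819.661 mcg

820 mcg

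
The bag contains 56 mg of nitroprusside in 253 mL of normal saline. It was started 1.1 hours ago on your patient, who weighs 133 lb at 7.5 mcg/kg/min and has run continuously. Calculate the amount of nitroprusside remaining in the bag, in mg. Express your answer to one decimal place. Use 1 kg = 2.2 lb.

Weight = 133 lb ÷ 2.2 lb/kg = 60.45455 kg
Dose = 7.5 mcg/kg/min × 60.45455 kg = 453.4091 mcg/min
453.4091 mcg/min × 60 min/hr = 27204.55 mcg/hr
Concentration = 56 mg ÷ 253 mL = 0.2213439 mg/mL = 221.3439 mcg/mL
Rate = 27204.55 mcg/hr ÷ 221.3439 mcg/mL = 122.9062 mL/hr
Volume infused = 122.9062 mL/hr × 1.1 hr = 135.1969 mL
Volume remaining = 253 − 135.1969 = 117.8031 mL
Drug remaining = 117.8031 mL × 221.3439 mcg/mL = 26075 mcg = 26.075 mg

26.1 mg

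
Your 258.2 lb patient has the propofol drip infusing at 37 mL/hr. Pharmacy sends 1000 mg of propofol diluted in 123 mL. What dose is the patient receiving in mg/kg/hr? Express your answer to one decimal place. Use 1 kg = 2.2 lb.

Weight = 258.2 lb ÷ 2.2 lb/kg = 117.3636 kg
Concentration = 1000 mg ÷ 123 mL = 8.130081 mg/mL
Drug rate = 37 mL/hr × 8.130081 mg/mL = 300.813 mg/hr
300.813 mg/hr ÷ 117.3636 kg = 2.563085 mg/kg/hr

2.6 mg/kg/hr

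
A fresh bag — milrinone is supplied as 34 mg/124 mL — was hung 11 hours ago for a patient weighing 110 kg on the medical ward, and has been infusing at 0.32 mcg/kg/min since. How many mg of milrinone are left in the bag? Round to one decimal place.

10.8 mg

Dose = 0.32 mcg/kg/min × 110 kg = 35.2 mcg/min
35.2 mcg/min × 60 min/hr = 2112 mcg/hr
Concentration = 34 mg ÷ 124 mL = 0.2741935 mg/mL = 274.1935 mcg/mL
Rate = 2112 mcg/hr ÷ 274.1935 mcg/mL = 7.702588 mL/hr
Volume infused = 7.702588 mL/hr × 11 hr = 84.72847 mL
Volume remaining = 124 − 84.72847 = 39.27153 mL
Drug remaining = 39.27153 mL × 274.1935 mcg/mL = 10768 mcg = 10.768 mg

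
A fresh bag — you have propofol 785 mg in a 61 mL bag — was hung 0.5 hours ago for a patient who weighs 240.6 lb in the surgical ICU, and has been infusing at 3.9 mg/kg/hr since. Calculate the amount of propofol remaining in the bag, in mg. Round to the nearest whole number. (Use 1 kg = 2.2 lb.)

Weight = 240.6 lb ÷ 2.2 lb/kg = 109.3636 kg
Dose = 3.9 mg/kg/hr × 109.3636 kg = 426.5182 mg/hr
Concentration = 785 mg ÷ 61 mL = 12.86885 mg/mL
Rate = 426.5182 mg/hr ÷ 12.86885 mg/mL = 33.14345 mL/hr
Volume infused = 33.14345 mL/hr × 0.5 hr = 16.57173 mL
Volume remaining = 61 − 16.57173 = 44.42827 mL
Drug remaining = 44.42827 mL × 12.86885 mg/mL = 571.7409 mg

572 mg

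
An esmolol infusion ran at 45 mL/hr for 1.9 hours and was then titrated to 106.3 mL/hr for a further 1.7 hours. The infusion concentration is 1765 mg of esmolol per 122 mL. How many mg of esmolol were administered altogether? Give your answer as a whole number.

3851 mg

Concentration = 1765 mg ÷ 122 mL = 14.46721 mg/mL
Stage 1: 45 mL/hr × 1.9 hr = 85.5 mL → 85.5 mL × 14.46721 mg/mL = 1236.947 mg
Stage 2: 106.3 mL/hr × 1.7 hr = 180.71 mL → 180.71 mL × 14.46721 mg/mL = 2614.37 mg
Total = 1236.947 + 2614.37 = 3851.317 mg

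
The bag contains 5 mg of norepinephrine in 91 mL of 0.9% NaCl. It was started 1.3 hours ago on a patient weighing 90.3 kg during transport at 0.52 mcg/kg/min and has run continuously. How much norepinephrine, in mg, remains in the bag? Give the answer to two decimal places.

Dose = 0.52 mcg/kg/min × 90.3 kg = 46.956 mcg/min
46.956 mcg/min × 60 min/hr = 2817.36 mcg/hr
Concentration = 5 mg ÷ 91 mL = 0.05494505 mg/mL = 54.94505 mcg/mL
Rate = 2817.36 mcg/hr ÷ 54.94505 mcg/mL = 51.27595 mL/hr
Volume infused = 51.27595 mL/hr × 1.3 hr = 66.65874 mL
Volume remaining = 91 − 66.65874 = 24.34126 mL
Drug remaining = 24.34126 mL × 54.94505 mcg/mL = 1337.432 mcg = 1.337432 mg

1.34 mg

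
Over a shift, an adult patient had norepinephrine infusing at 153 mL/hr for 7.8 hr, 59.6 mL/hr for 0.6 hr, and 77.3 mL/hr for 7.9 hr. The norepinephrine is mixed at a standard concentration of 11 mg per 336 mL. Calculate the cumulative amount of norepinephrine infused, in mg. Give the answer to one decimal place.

60.2 mg

Concentration = 11 mg ÷ 336 mL = 0.0327381 mg/mL
Stage 1: 153 mL/hr × 7.8 hr = 1193.4 mL → 1193.4 mL × 0.0327381 mg/mL = 39.06964 mg
Stage 2: 59.6 mL/hr × 0.6 hr = 35.76 mL → 35.76 mL × 0.0327381 mg/mL = 1.170714 mg
Stage 3: 77.3 mL/hr × 7.9 hr = 610.67 mL → 610.67 mL × 0.0327381 mg/mL = 19.99217 mg
Total = 39.06964 + 1.170714 + 19.99217 = 60.23253 mg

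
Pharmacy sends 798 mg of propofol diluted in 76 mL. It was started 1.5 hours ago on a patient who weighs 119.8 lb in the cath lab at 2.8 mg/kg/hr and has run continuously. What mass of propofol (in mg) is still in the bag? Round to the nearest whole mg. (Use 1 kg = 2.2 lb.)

Weight = 119.8 lb ÷ 2.2 lb/kg = 54.45455 kg
Dose = 2.8 mg/kg/hr × 54.45455 kg = 152.4727 mg/hr
Concentration = 798 mg ÷ 76 mL = 10.5 mg/mL
Rate = 152.4727 mg/hr ÷ 10.5 mg/mL = 14.52121 mL/hr
Volume infused = 14.52121 mL/hr × 1.5 hr = 21.78182 mL
Volume remaining = 76 − 21.78182 = 54.21818 mL
Drug remaining = 54.21818 mL × 10.5 mg/mL = 569.2909 mg

569 mg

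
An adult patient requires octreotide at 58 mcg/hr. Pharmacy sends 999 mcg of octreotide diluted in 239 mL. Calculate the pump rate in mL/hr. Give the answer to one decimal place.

Concentration = 999 mcg ÷ 239 mL = 4.179916 mcg/mL
Rate = 58 mcg/hr ÷ 4.179916 mcg/mL = 13.87588 mL/hr

13.9 mL/hr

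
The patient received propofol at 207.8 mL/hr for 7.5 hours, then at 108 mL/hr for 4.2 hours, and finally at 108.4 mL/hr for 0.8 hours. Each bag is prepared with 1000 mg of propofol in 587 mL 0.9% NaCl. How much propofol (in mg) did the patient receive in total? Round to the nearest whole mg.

Concentration = 1000 mg ÷ 587 mL = 1.703578 mg/mL
Stage 1: 207.8 mL/hr × 7.5 hr = 1558.5 mL → 1558.5 mL × 1.703578 mg/mL = 2655.026 mg
Stage 2: 108 mL/hr × 4.2 hr = 453.6 mL → 453.6 mL × 1.703578 mg/mL = 772.7428 mg
Stage 3: 108.4 mL/hr × 0.8 hr = 86.72 mL → 86.72 mL × 1.703578 mg/mL = 147.7342 mg
Total = 2655.026 + 772.7428 + 147.7342 = 3575.503 mg

3576 mg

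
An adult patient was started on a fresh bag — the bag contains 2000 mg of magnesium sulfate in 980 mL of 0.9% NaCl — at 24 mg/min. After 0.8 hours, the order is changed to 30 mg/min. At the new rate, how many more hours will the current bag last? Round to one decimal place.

Initial rate:
24 mg/min × 60 min/hr = 1440 mg/hr
Concentration = 2000 mg ÷ 980 mL = 2.040816 mg/mL
Rate = 1440 mg/hr ÷ 2.040816 mg/mL = 705.6 mL/hr
Volume infused so far = 705.6 mL/hr × 0.8 hr = 564.48 mL
Volume remaining = 980 − 564.48 = 415.52 mL
New rate:
30 mg/min × 60 min/hr = 1800 mg/hr
Rate = 1800 mg/hr ÷ 2.040816 mg/mL = 882 mL/hr
Time remaining = 415.52 mL ÷ 882 mL/hr = 0.4711111 hr

0.5 hours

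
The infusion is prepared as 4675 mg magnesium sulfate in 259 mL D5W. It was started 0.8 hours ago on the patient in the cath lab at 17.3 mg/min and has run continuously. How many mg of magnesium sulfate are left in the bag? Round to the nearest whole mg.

3845 mg

17.3 mg/min × 60 min/hr = 1038 mg/hr
Concentration = 4675 mg ÷ 259 mL = 18.05019 mg/mL
Rate = 1038 mg/hr ÷ 18.05019 mg/mL = 57.50631 mL/hr
Volume infused = 57.50631 mL/hr × 0.8 hr = 46.00505 mL
Volume remaining = 259 − 46.00505 = 212.995 mL
Drug remaining = 212.995 mL × 18.05019 mg/mL = 3844.6 mg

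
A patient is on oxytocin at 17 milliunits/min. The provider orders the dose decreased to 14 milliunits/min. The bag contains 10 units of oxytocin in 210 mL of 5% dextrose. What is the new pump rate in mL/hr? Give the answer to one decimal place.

17.6 mL/hr

14 milliunits/min × 60 min/hr = 840 milliunits/hr
Concentration = 10 units ÷ 210 mL = 0.04761905 units/mL = 47.61905 milliunits/mL
Rate = 840 milliunits/hr ÷ 47.61905 milliunits/mL = 17.64 mL/hr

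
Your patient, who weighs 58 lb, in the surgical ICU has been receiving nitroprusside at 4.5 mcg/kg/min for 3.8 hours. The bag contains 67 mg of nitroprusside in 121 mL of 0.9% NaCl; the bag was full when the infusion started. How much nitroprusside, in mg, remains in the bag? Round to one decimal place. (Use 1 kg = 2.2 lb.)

Weight = 58 lb ÷ 2.2 lb/kg = 26.36364 kg
Dose = 4.5 mcg/kg/min × 26.36364 kg = 118.6364 mcg/min
118.6364 mcg/min × 60 min/hr = 7118.182 mcg/hr
Concentration = 67 mg ÷ 121 mL = 0.553719 mg/mL = 553.719 mcg/mL
Rate = 7118.182 mcg/hr ÷ 553.719 mcg/mL = 12.85522 mL/hr
Volume infused = 12.85522 mL/hr × 3.8 hr = 48.84985 mL
Volume remaining = 121 − 48.84985 = 72.15015 mL
Drug remaining = 72.15015 mL × 553.719 mcg/mL = 39950.91 mcg = 39.95091 mg

40.0 mg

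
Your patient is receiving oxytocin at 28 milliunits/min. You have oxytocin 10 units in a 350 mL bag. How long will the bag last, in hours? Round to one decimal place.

28 milliunits/min × 60 min/hr = 1680 milliunits/hr
Concentration = 10 units ÷ 350 mL = 0.02857143 units/mL = 28.57143 milliunits/mL
Rate = 1680 milliunits/hr ÷ 28.57143 milliunits/mL = 58.8 mL/hr
Duration = 350 mL ÷ 58.8 mL/hr = 5.952381 hr

6.0 hours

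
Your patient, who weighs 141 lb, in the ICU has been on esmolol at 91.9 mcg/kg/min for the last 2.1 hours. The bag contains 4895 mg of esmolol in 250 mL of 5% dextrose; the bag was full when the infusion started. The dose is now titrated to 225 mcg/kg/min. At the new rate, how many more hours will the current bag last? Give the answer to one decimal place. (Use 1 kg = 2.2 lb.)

4.8 hours

Initial rate:
Weight = 141 lb ÷ 2.2 lb/kg = 64.09091 kg
Dose = 91.9 mcg/kg/min × 64.09091 kg = 5889.955 mcg/min
5889.955 mcg/min × 60 min/hr = 353397.3 mcg/hr
Concentration = 4895 mg ÷ 250 mL = 19.58 mg/mL = 19580 mcg/mL
Rate = 353397.3 mcg/hr ÷ 19580 mcg/mL = 18.04889 mL/hr
Volume infused so far = 18.04889 mL/hr × 2.1 hr = 37.90267 mL
Volume remaining = 250 − 37.90267 = 212.0973 mL
New rate:
Dose = 225 mcg/kg/min × 64.09091 kg = 14420.45 mcg/min
14420.45 mcg/min × 60 min/hr = 865227.3 mcg/hr
Rate = 865227.3 mcg/hr ÷ 19580 mcg/mL = 44.18934 mL/hr
Time remaining = 212.0973 mL ÷ 44.18934 mL/hr = 4.79974 hr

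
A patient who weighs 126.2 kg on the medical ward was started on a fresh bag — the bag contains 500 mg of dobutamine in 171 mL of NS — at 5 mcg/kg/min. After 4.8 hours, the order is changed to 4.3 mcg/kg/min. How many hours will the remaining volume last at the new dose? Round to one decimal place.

Initial rate:
Dose = 5 mcg/kg/min × 126.2 kg = 631 mcg/min
631 mcg/min × 60 min/hr = 37860 mcg/hr
Concentration = 500 mg ÷ 171 mL = 2.923977 mg/mL = 2923.977 mcg/mL
Rate = 37860 mcg/hr ÷ 2923.977 mcg/mL = 12.94812 mL/hr
Volume infused so far = 12.94812 mL/hr × 4.8 hr = 62.15098 mL
Volume remaining = 171 − 62.15098 = 108.849 mL
New rate:
Dose = 4.3 mcg/kg/min × 126.2 kg = 542.66 mcg/min
542.66 mcg/min × 60 min/hr = 32559.6 mcg/hr
Rate = 32559.6 mcg/hr ÷ 2923.977 mcg/mL = 11.13538 mL/hr
Time remaining = 108.849 mL ÷ 11.13538 mL/hr = 9.775059 hr

9.8 hours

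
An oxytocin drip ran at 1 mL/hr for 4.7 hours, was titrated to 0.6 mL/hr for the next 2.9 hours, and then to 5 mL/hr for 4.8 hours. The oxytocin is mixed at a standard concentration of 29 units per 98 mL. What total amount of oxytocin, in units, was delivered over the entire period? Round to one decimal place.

Concentration = 29 units ÷ 98 mL = 0.2959184 units/mL
Stage 1: 1 mL/hr × 4.7 hr = 4.7 mL → 4.7 mL × 0.2959184 units/mL = 1.390816 units
Stage 2: 0.6 mL/hr × 2.9 hr = 1.74 mL → 1.74 mL × 0.2959184 units/mL = 0.514898 units
Stage 3: 5 mL/hr × 4.8 hr = 24 mL → 24 mL × 0.2959184 units/mL = 7.102041 units
Total = 1.390816 + 0.514898 + 7.102041 = 9.007755 units

9.0 units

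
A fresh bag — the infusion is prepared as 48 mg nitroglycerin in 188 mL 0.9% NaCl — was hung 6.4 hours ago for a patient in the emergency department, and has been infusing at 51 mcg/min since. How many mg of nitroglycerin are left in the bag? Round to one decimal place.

51 mcg/min × 60 min/hr = 3060 mcg/hr
Concentration = 48 mg ÷ 188 mL = 0.2553191 mg/mL = 255.3191 mcg/mL
Rate = 3060 mcg/hr ÷ 255.3191 mcg/mL = 11.985 mL/hr
Volume infused = 11.985 mL/hr × 6.4 hr = 76.704 mL
Volume remaining = 188 − 76.704 = 111.296 mL
Drug remaining = 111.296 mL × 255.3191 mcg/mL = 28416 mcg = 28.416 mg

28.4 mg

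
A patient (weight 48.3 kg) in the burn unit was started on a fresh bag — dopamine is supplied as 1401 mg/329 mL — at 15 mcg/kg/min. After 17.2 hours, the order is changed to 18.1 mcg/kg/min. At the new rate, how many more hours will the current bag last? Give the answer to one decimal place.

12.5 hours

Initial rate:
Dose = 15 mcg/kg/min × 48.3 kg = 724.5 mcg/min
724.5 mcg/min × 60 min/hr = 43470 mcg/hr
Concentration = 1401 mg ÷ 329 mL = 4.258359 mg/mL = 4258.359 mcg/mL
Rate = 43470 mcg/hr ÷ 4258.359 mcg/mL = 10.20816 mL/hr
Volume infused so far = 10.20816 mL/hr × 17.2 hr = 175.5803 mL
Volume remaining = 329 − 175.5803 = 153.4197 mL
New rate:
Dose = 18.1 mcg/kg/min × 48.3 kg = 874.23 mcg/min
874.23 mcg/min × 60 min/hr = 52453.8 mcg/hr
Rate = 52453.8 mcg/hr ÷ 4258.359 mcg/mL = 12.31784 mL/hr
Time remaining = 153.4197 mL ÷ 12.31784 mL/hr = 12.45507 hr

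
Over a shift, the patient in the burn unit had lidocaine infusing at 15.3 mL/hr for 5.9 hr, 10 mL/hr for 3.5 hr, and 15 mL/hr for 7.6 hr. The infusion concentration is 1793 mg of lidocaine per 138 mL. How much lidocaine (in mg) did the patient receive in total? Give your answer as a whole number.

Concentration = 1793 mg ÷ 138 mL = 12.99275 mg/mL
Stage 1: 15.3 mL/hr × 5.9 hr = 90.27 mL → 90.27 mL × 12.99275 mg/mL = 1172.856 mg
Stage 2: 10 mL/hr × 3.5 hr = 35 mL → 35 mL × 12.99275 mg/mL = 454.7464 mg
Stage 3: 15 mL/hr × 7.6 hr = 114 mL → 114 mL × 12.99275 mg/mL = 1481.174 mg
Total = 1172.856 + 454.7464 + 1481.174 = 3108.776 mg

3109 mg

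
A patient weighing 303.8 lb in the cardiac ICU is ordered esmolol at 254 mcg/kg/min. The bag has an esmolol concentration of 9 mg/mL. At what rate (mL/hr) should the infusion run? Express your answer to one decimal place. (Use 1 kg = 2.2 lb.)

Weight = 303.8 lb ÷ 2.2 lb/kg = 138.0909 kg
Dose = 254 mcg/kg/min × 138.0909 kg = 35075.09 mcg/min
35075.09 mcg/min × 60 min/hr = 2104505 mcg/hr
Concentration = 9 mg/mL = 9000 mcg/mL
Rate = 2104505 mcg/hr ÷ 9000 mcg/mL = 233.8339 mL/hr

233.8 mL/hr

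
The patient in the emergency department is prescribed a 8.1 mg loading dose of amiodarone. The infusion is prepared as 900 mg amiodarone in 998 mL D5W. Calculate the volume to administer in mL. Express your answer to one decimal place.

Concentration = 900 mg ÷ 998 mL = 0.9018036 mg/mL
Volume = 8.1 mg ÷ 0.9018036 mg/mL = 8.982 mL

9.0 mL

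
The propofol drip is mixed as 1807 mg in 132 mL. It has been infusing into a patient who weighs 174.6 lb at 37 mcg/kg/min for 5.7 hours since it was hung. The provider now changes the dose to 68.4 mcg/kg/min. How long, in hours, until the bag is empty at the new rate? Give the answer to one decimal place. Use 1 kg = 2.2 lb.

2.5 hours

Initial rate:
Weight = 174.6 lb ÷ 2.2 lb/kg = 79.36364 kg
Dose = 37 mcg/kg/min × 79.36364 kg = 2936.455 mcg/min
2936.455 mcg/min × 60 min/hr = 176187.3 mcg/hr
Concentration = 1807 mg ÷ 132 mL = 13.68939 mg/mL = 13689.39 mcg/mL
Rate = 176187.3 mcg/hr ÷ 13689.39 mcg/mL = 12.87035 mL/hr
Volume infused so far = 12.87035 mL/hr × 5.7 hr = 73.36099 mL
Volume remaining = 132 − 73.36099 = 58.63901 mL
New rate:
Dose = 68.4 mcg/kg/min × 79.36364 kg = 5428.473 mcg/min
5428.473 mcg/min × 60 min/hr = 325708.4 mcg/hr
Rate = 325708.4 mcg/hr ÷ 13689.39 mcg/mL = 23.79275 mL/hr
Time remaining = 58.63901 mL ÷ 23.79275 mL/hr = 2.464575 hr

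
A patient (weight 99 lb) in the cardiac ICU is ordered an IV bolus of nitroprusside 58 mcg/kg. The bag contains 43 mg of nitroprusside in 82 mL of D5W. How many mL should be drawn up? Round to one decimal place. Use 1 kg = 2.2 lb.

5.0 mL

Weight = 99 lb ÷ 2.2 lb/kg = 45 kg
Dose = 58 mcg/kg × 45 kg = 2610 mcg
Concentration = 43 mg ÷ 82 mL = 0.5243902 mg/mL = 524.3902 mcg/mL
Volume = 2610 mcg ÷ 524.3902 mcg/mL = 4.977209 mL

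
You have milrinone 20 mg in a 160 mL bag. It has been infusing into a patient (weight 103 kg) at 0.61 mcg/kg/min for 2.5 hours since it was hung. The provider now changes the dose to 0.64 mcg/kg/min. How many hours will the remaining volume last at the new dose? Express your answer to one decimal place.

Initial rate:
Dose = 0.61 mcg/kg/min × 103 kg = 62.83 mcg/min
62.83 mcg/min × 60 min/hr = 3769.8 mcg/hr
Concentration = 20 mg ÷ 160 mL = 0.125 mg/mL = 125 mcg/mL
Rate = 3769.8 mcg/hr ÷ 125 mcg/mL = 30.1584 mL/hr
Volume infused so far = 30.1584 mL/hr × 2.5 hr = 75.396 mL
Volume remaining = 160 − 75.396 = 84.604 mL
New rate:
Dose = 0.64 mcg/kg/min × 103 kg = 65.92 mcg/min
65.92 mcg/min × 60 min/hr = 3955.2 mcg/hr
Rate = 3955.2 mcg/hr ÷ 125 mcg/mL = 31.6416 mL/hr
Time remaining = 84.604 mL ÷ 31.6416 mL/hr = 2.673822 hr

2.7 hours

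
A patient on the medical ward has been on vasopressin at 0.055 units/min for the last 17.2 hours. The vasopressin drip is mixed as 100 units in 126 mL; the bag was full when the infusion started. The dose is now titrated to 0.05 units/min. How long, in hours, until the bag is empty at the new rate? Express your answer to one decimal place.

Initial rate:
0.055 units/min × 60 min/hr = 3.3 units/hr
Concentration = 100 units ÷ 126 mL = 0.7936508 units/mL
Rate = 3.3 units/hr ÷ 0.7936508 units/mL = 4.158 mL/hr
Volume infused so far = 4.158 mL/hr × 17.2 hr = 71.5176 mL
Volume remaining = 126 − 71.5176 = 54.4824 mL
New rate:
0.05 units/min × 60 min/hr = 3 units/hr
Rate = 3 units/hr ÷ 0.7936508 units/mL = 3.78 mL/hr
Time remaining = 54.4824 mL ÷ 3.78 mL/hr = 14.41333 hr

14.4 hours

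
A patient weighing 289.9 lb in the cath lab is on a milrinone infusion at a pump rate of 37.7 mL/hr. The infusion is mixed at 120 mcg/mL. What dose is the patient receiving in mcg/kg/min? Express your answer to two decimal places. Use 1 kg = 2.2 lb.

0.57 mcg/kg/min

Weight = 289.9 lb ÷ 2.2 lb/kg = 131.7727 kg
Drug rate = 37.7 mL/hr × 120 mcg/mL = 4524 mcg/hr
4524 mcg/hr ÷ 60 min/hr = 75.4 mcg/min
75.4 mcg/min ÷ 131.7727 kg = 0.5721973 mcg/kg/min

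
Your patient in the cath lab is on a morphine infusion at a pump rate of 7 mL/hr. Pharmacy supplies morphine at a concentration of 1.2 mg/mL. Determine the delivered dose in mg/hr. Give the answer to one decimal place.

Drug rate = 7 mL/hr × 1.2 mg/mL = 8.4 mg/hr

8.4 mg/hr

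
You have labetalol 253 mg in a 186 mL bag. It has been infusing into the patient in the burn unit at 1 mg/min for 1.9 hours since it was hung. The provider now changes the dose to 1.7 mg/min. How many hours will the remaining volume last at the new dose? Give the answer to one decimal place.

1.4 hours

Initial rate:
1 mg/min × 60 min/hr = 60 mg/hr
Concentration = 253 mg ÷ 186 mL = 1.360215 mg/mL
Rate = 60 mg/hr ÷ 1.360215 mg/mL = 44.11067 mL/hr
Volume infused so far = 44.11067 mL/hr × 1.9 hr = 83.81028 mL
Volume remaining = 186 − 83.81028 = 102.1897 mL
New rate:
1.7 mg/min × 60 min/hr = 102 mg/hr
Rate = 102 mg/hr ÷ 1.360215 mg/mL = 74.98814 mL/hr
Time remaining = 102.1897 mL ÷ 74.98814 mL/hr = 1.362745 hr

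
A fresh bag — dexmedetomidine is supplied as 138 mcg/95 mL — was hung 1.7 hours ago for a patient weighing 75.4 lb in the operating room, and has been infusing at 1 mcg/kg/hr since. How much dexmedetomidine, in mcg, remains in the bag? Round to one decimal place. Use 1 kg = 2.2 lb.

79.7 mcg

Weight = 75.4 lb ÷ 2.2 lb/kg = 34.27273 kg
Dose = 1 mcg/kg/hr × 34.27273 kg = 34.27273 mcg/hr
Concentration = 138 mcg ÷ 95 mL = 1.452632 mcg/mL
Rate = 34.27273 mcg/hr ÷ 1.452632 mcg/mL = 23.59354 mL/hr
Volume infused = 23.59354 mL/hr × 1.7 hr = 40.10903 mL
Volume remaining = 95 − 40.10903 = 54.89097 mL
Drug remaining = 54.89097 mL × 1.452632 mcg/mL = 79.73636 mcg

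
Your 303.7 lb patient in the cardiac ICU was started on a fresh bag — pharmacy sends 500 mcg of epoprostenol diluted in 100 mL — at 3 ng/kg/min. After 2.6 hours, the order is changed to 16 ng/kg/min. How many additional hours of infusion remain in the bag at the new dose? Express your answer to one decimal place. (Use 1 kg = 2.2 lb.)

Initial rate:
Weight = 303.7 lb ÷ 2.2 lb/kg = 138.0455 kg
Dose = 3 ng/kg/min × 138.0455 kg = 414.1364 ng/min
414.1364 ng/min × 60 min/hr = 24848.18 ng/hr
Concentration = 500 mcg ÷ 100 mL = 5 mcg/mL = 5000 ng/mL
Rate = 24848.18 ng/hr ÷ 5000 ng/mL = 4.969636 mL/hr
Volume infused so far = 4.969636 mL/hr × 2.6 hr = 12.92105 mL
Volume remaining = 100 − 12.92105 = 87.07895 mL
New rate:
Dose = 16 ng/kg/min × 138.0455 kg = 2208.727 ng/min
2208.727 ng/min × 60 min/hr = 132523.6 ng/hr
Rate = 132523.6 ng/hr ÷ 5000 ng/mL = 26.50473 mL/hr
Time remaining = 87.07895 mL ÷ 26.50473 mL/hr = 3.285412 hr

3.3 hours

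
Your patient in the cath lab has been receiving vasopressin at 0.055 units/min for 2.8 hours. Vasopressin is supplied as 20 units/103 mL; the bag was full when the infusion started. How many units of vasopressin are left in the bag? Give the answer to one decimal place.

10.8 units

0.055 units/min × 60 min/hr = 3.3 units/hr
Concentration = 20 units ÷ 103 mL = 0.1941748 units/mL
Rate = 3.3 units/hr ÷ 0.1941748 units/mL = 16.995 mL/hr
Volume infused = 16.995 mL/hr × 2.8 hr = 47.586 mL
Volume remaining = 103 − 47.586 = 55.414 mL
Drug remaining = 55.414 mL × 0.1941748 units/mL = 10.76 units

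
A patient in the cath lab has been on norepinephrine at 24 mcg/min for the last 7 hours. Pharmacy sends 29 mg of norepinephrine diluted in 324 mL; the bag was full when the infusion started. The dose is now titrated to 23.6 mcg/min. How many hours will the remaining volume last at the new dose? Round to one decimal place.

13.4 hours

Initial rate:
24 mcg/min × 60 min/hr = 1440 mcg/hr
Concentration = 29 mg ÷ 324 mL = 0.08950617 mg/mL = 89.50617 mcg/mL
Rate = 1440 mcg/hr ÷ 89.50617 mcg/mL = 16.08828 mL/hr
Volume infused so far = 16.08828 mL/hr × 7 hr = 112.6179 mL
Volume remaining = 324 − 112.6179 = 211.3821 mL
New rate:
23.6 mcg/min × 60 min/hr = 1416 mcg/hr
Rate = 1416 mcg/hr ÷ 89.50617 mcg/mL = 15.82014 mL/hr
Time remaining = 211.3821 mL ÷ 15.82014 mL/hr = 13.36158 hr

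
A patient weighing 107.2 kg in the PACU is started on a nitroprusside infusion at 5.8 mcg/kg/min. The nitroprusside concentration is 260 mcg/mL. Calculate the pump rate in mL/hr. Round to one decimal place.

143.5 mL/hr

Dose = 5.8 mcg/kg/min × 107.2 kg = 621.76 mcg/min
621.76 mcg/min × 60 min/hr = 37305.6 mcg/hr
Rate = 37305.6 mcg/hr ÷ 260 mcg/mL = 143.4831 mL/hr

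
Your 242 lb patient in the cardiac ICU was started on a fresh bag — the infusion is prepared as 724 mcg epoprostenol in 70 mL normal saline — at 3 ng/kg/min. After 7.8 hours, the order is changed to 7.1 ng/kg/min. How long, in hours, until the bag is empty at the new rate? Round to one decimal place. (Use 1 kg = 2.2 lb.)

Initial rate:
Weight = 242 lb ÷ 2.2 lb/kg = 110 kg
Dose = 3 ng/kg/min × 110 kg = 330 ng/min
330 ng/min × 60 min/hr = 19800 ng/hr
Concentration = 724 mcg ÷ 70 mL = 10.34286 mcg/mL = 10342.86 ng/mL
Rate = 19800 ng/hr ÷ 10342.86 ng/mL = 1.914365 mL/hr
Volume infused so far = 1.914365 mL/hr × 7.8 hr = 14.93204 mL
Volume remaining = 70 − 14.93204 = 55.06796 mL
New rate:
Dose = 7.1 ng/kg/min × 110 kg = 781 ng/min
781 ng/min × 60 min/hr = 46860 ng/hr
Rate = 46860 ng/hr ÷ 10342.86 ng/mL = 4.530663 mL/hr
Time remaining = 55.06796 mL ÷ 4.530663 mL/hr = 12.1545 hr

12.2 hours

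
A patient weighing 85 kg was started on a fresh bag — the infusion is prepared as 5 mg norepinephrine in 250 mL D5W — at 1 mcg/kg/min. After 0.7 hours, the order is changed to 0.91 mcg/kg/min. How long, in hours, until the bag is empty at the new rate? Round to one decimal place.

0.3 hours

Initial rate:
Dose = 1 mcg/kg/min × 85 kg = 85 mcg/min
85 mcg/min × 60 min/hr = 5100 mcg/hr
Concentration = 5 mg ÷ 250 mL = 0.02 mg/mL = 20 mcg/mL
Rate = 5100 mcg/hr ÷ 20 mcg/mL = 255 mL/hr
Volume infused so far = 255 mL/hr × 0.7 hr = 178.5 mL
Volume remaining = 250 − 178.5 = 71.5 mL
New rate:
Dose = 0.91 mcg/kg/min × 85 kg = 77.35 mcg/min
77.35 mcg/min × 60 min/hr = 4641 mcg/hr
Rate = 4641 mcg/hr ÷ 20 mcg/mL = 232.05 mL/hr
Time remaining = 71.5 mL ÷ 232.05 mL/hr = 0.3081232 hr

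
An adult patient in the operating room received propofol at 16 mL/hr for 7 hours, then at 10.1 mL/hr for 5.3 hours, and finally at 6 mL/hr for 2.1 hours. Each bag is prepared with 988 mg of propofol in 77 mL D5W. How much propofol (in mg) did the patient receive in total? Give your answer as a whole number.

Concentration = 988 mg ÷ 77 mL = 12.83117 mg/mL
Stage 1: 16 mL/hr × 7 hr = 112 mL → 112 mL × 12.83117 mg/mL = 1437.091 mg
Stage 2: 10.1 mL/hr × 5.3 hr = 53.53 mL → 53.53 mL × 12.83117 mg/mL = 686.8525 mg
Stage 3: 6 mL/hr × 2.1 hr = 12.6 mL → 12.6 mL × 12.83117 mg/mL = 161.6727 mg
Total = 1437.091 + 686.8525 + 161.6727 = 2285.616 mg

2286 mg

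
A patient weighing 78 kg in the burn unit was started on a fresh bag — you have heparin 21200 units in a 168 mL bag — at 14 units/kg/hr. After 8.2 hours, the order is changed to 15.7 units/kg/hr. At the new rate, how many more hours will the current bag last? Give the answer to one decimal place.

Initial rate:
Dose = 14 units/kg/hr × 78 kg = 1092 units/hr
Concentration = 21200 units ÷ 168 mL = 126.1905 units/mL
Rate = 1092 units/hr ÷ 126.1905 units/mL = 8.653585 mL/hr
Volume infused so far = 8.653585 mL/hr × 8.2 hr = 70.9594 mL
Volume remaining = 168 − 70.9594 = 97.0406 mL
New rate:
Dose = 15.7 units/kg/hr × 78 kg = 1224.6 units/hr
Rate = 1224.6 units/hr ÷ 126.1905 units/mL = 9.704377 mL/hr
Time remaining = 97.0406 mL ÷ 9.704377 mL/hr = 9.999673 hr

10.0 hours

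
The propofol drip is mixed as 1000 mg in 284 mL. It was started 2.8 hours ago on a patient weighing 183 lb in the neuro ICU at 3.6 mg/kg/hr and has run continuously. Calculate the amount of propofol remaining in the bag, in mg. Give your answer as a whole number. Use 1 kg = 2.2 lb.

162 mg

Weight = 183 lb ÷ 2.2 lb/kg = 83.18182 kg
Dose = 3.6 mg/kg/hr × 83.18182 kg = 299.4545 mg/hr
Concentration = 1000 mg ÷ 284 mL = 3.521127 mg/mL
Rate = 299.4545 mg/hr ÷ 3.521127 mg/mL = 85.04509 mL/hr
Volume infused = 85.04509 mL/hr × 2.8 hr = 238.1263 mL
Volume remaining = 284 − 238.1263 = 45.87375 mL
Drug remaining = 45.87375 mL × 3.521127 mg/mL = 161.5273 mg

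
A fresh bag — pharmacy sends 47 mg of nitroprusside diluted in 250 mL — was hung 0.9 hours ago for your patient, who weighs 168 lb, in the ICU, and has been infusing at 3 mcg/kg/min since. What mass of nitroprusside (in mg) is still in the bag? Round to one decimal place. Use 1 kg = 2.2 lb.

Weight = 168 lb ÷ 2.2 lb/kg = 76.36364 kg
Dose = 3 mcg/kg/min × 76.36364 kg = 229.0909 mcg/min
229.0909 mcg/min × 60 min/hr = 13745.45 mcg/hr
Concentration = 47 mg ÷ 250 mL = 0.188 mg/mL = 188 mcg/mL
Rate = 13745.45 mcg/hr ÷ 188 mcg/mL = 73.11412 mL/hr
Volume infused = 73.11412 mL/hr × 0.9 hr = 65.80271 mL
Volume remaining = 250 − 65.80271 = 184.1973 mL
Drug remaining = 184.1973 mL × 188 mcg/mL = 34629.09 mcg = 34.62909 mg

34.6 mg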